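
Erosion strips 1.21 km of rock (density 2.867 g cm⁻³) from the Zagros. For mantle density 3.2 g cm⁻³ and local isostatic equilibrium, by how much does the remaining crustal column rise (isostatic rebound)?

1.08 km

Unloading: uplift u = e ρ_c/ρ_m = 1.21 km × 2.867/3.2 = 1.08 km.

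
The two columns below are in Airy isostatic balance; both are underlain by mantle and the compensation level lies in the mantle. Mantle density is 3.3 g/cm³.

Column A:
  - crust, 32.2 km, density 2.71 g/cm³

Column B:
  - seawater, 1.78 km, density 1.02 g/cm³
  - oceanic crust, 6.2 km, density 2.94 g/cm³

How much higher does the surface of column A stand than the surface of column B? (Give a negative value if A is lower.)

3.85 km

For any compensation level in the mantle, the mantle terms cancel and isostasy reduces to e = (Σt_A − Σt_B) − (Σ(ρt)_A − Σ(ρt)_B) / ρ_m.
Σt_A = 32.2 km; Σt_B = 7.98 km; Σ(ρt)_A = 87.262; Σ(ρt)_B = 20.0436 (in km·g/cm³).
e = (32.2 − 7.98) − (87.262 − 20.0436) / 3.3 = 3.85 km.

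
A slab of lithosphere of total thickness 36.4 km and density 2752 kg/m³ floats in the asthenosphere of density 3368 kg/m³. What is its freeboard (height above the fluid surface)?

Floating equilibrium: submerged depth d = t ρ_obj/ρ_fluid = 36.4 km × 2752/3368 = 29.74 km.
Freeboard = t − d = 36.4 km − 29.74 km = 6.66 km.

6.66 km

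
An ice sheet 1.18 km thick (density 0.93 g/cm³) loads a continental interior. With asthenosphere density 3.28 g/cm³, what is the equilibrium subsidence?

0.335 km

By Archimedes' principle applied to the lithosphere: the ice load ρ_ice t is balanced by mantle displaced below, ρ_m s.
s = t ρ_ice / ρ_m = 1.18 km × 0.93/3.28 = 0.335 km.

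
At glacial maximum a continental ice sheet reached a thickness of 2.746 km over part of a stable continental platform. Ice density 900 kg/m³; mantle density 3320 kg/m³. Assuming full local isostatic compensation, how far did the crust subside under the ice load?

0.744 km

By Archimedes' principle applied to the lithosphere: the ice load ρ_ice t is balanced by mantle displaced below, ρ_m s.
s = t ρ_ice / ρ_m = 2.746 km × 900/3320 = 0.744 km.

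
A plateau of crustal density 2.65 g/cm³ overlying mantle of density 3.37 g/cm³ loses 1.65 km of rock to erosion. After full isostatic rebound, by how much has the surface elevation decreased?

0.353 km

Rebound u = e ρ_c/ρ_m = 1.65 km × 2.65/3.37 = 1.297 km.
Net surface drop = e − u = 1.65 km − 1.297 km = e (ρ_m − ρ_c)/ρ_m = 0.353 km.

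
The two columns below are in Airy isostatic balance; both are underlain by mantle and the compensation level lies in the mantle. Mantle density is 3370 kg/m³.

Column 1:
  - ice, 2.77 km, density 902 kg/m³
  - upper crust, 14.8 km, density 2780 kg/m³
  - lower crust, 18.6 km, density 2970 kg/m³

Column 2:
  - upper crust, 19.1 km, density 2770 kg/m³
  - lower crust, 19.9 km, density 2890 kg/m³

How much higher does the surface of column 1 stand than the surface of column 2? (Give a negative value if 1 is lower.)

For any compensation level in the mantle, the mantle terms cancel and isostasy reduces to e = (Σt_1 − Σt_2) − (Σ(ρt)_1 − Σ(ρt)_2) / ρ_m.
Σt_1 = 36.17 km; Σt_2 = 39 km; Σ(ρt)_1 = 98884.54; Σ(ρt)_2 = 110418 (in km·kg/m³).
e = (36.17 − 39) − (98884.54 − 110418) / 3370 = 0.592 km.

0.592 km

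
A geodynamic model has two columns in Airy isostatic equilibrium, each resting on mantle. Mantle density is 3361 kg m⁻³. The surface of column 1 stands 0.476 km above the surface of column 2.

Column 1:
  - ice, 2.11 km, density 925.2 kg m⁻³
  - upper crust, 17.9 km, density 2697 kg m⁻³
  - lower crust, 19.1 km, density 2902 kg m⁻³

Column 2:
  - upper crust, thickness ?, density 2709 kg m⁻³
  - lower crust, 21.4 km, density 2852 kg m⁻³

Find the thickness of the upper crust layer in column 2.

Take the compensation level at the base of the deeper column (depth z_c below the surface of column 1) and equate Σ ρ_i t_i down to z_c; mantle fills any gap and the z_c terms cancel.
Column 1: 2.11×925.2 + 17.9×2697 + 19.1×2902 + (z_c − 39.11)×3361
Column 2: 0.476×0 + x×2709 + 21.4×2852 + (z_c − 0.476 − 21.4 − x)×3361
The z_c×3361 term appears on both sides and cancels. Collect the known terms of each column as K = Σ(ρt)_known − 3361 × (depth of known layers): K_1 = 105656.672 − 3361×39.11 = −25792.038; K_2 = 61032.8 − 3361×(0.476 + 21.4) = −12492.436.
Balance: K_1 = K_2 − x×(3361 − 2709), so x = (K_2 − K_1)/(3361 − 2709) = 13299.6/652 = 20.4 km.

20.4 km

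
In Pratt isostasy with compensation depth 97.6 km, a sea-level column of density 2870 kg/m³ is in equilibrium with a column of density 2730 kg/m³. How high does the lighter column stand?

5.01 km

ρ_ref D = ρ (D + h) → h = D (ρ_ref − ρ)/ρ.
h = 97.6 km × (2870 − 2730)/2730 = 5.01 km.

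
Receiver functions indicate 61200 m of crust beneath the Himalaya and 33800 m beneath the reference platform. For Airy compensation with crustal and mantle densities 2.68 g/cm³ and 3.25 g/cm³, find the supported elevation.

4810 m

Excess crust Δ = 61200 m − 33800 m = 27400 m, split between elevation h and root r with h + r = Δ.
Airy balance ρ_c h = (ρ_m − ρ_c) r gives r = h ρ_c/(ρ_m − ρ_c), so h (1 + ρ_c/(ρ_m − ρ_c)) = Δ, i.e. h = Δ (ρ_m − ρ_c)/ρ_m.
h = 27400 m × 0.57/3.25 = 4810 m.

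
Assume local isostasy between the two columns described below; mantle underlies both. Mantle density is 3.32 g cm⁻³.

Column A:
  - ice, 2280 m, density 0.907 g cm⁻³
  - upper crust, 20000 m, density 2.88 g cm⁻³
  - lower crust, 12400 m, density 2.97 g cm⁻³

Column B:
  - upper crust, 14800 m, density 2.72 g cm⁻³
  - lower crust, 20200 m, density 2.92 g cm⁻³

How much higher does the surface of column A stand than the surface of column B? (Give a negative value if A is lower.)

For any compensation level in the mantle, the mantle terms cancel and isostasy reduces to e = (Σt_A − Σt_B) − (Σ(ρt)_A − Σ(ρt)_B) / ρ_m.
Σt_A = 34680 m; Σt_B = 35000 m; Σ(ρt)_A = 96495.96; Σ(ρt)_B = 99240 (in m·g cm⁻³).
e = (34680 − 35000) − (96495.96 − 99240) / 3.32 = 507 m.

507 m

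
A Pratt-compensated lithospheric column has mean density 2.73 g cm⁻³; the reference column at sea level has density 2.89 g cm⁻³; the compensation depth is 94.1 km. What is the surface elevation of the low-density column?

5.52 km

ρ_ref D = ρ (D + h) → h = D (ρ_ref − ρ)/ρ.
h = 94.1 km × (2.89 − 2.73)/2.73 = 5.52 km.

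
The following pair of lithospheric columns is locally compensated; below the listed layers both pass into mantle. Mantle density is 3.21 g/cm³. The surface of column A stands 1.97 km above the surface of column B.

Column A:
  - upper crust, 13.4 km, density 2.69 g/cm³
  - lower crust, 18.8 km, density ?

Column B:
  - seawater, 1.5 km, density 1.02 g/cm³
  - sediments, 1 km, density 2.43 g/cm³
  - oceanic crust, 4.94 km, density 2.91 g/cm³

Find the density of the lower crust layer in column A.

Take the compensation level at the base of the deeper column (depth z_c below the surface of column A) and equate Σ ρ_i t_i down to z_c; mantle fills any gap and the z_c terms cancel.
Column A: 13.4×2.69 + 18.8×ρ + (z_c − 32.2)×3.21
Column B: 1.97×0 + 1.5×1.02 + 1×2.43 + 4.94×2.91 + (z_c − 1.97 − 7.44)×3.21
The z_c×3.21 term appears on both sides and cancels. Collect the known terms of each column as K = Σ(ρt)_known − 3.21 × (depth of known layers): K_A = 36.046 − 3.21×32.2 = −67.316; K_B = 18.3354 − 3.21×(1.97 + 7.44) = −11.8707.
Balance: K_A + 18.8×ρ = K_B, so ρ = (K_B − K_A)/18.8 = 55.4453/18.8 = 2.95 g/cm³.

2.95 g/cm³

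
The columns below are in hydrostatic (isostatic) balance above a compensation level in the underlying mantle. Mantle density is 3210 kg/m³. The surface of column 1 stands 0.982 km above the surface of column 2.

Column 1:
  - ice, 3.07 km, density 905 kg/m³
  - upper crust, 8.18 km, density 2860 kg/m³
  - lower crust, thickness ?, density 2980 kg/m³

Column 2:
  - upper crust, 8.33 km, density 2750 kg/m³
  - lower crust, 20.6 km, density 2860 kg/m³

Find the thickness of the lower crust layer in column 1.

18.5 km

Take the compensation level at the base of the deeper column (depth z_c below the surface of column 1) and equate Σ ρ_i t_i down to z_c; mantle fills any gap and the z_c terms cancel.
Column 1: 3.07×905 + 8.18×2860 + x×2980 + (z_c − 11.25 − x)×3210
Column 2: 0.982×0 + 8.33×2750 + 20.6×2860 + (z_c − 0.982 − 28.93)×3210
The z_c×3210 term appears on both sides and cancels. Collect the known terms of each column as K = Σ(ρt)_known − 3210 × (depth of known layers): K_1 = 26173.15 − 3210×11.25 = −9939.35; K_2 = 81823.5 − 3210×(0.982 + 28.93) = −14194.02.
Balance: K_1 − x×(3210 − 2980) = K_2, so x = (K_1 − K_2)/(3210 − 2980) = 4254.67/230 = 18.5 km.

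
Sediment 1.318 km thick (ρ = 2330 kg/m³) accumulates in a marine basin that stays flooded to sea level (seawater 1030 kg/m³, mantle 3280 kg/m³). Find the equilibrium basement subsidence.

Submarine loading: the sediment displaces seawater, and the subsidence is in turn flooded, so s (ρ_m − ρ_w) = t (ρ_sed − ρ_w).
s = 1.318 km × (2330 − 1030) / (3280 − 1030) = 0.762 km.

0.762 km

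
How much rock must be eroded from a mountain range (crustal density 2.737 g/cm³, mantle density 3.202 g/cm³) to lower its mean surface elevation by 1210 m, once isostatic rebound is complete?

8330 m

Net drop Δ = e − u = e − e ρ_c/ρ_m = e (ρ_m − ρ_c)/ρ_m.
e = Δ ρ_m/(ρ_m − ρ_c) = 1210 m × 3.202/0.465 = 8330 m.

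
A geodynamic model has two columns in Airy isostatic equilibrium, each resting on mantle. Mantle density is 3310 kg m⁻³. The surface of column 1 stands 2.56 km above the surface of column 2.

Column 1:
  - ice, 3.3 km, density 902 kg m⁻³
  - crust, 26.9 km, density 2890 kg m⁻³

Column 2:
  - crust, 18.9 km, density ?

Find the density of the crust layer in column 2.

Take the compensation level at the base of the deeper column (depth z_c below the surface of column 1) and equate Σ ρ_i t_i down to z_c; mantle fills any gap and the z_c terms cancel.
Column 1: 3.3×902 + 26.9×2890 + (z_c − 30.2)×3310
Column 2: 2.56×0 + 18.9×ρ + (z_c − 2.56 − 18.9)×3310
The z_c×3310 term appears on both sides and cancels. Collect the known terms of each column as K = Σ(ρt)_known − 3310 × (depth of known layers): K_1 = 80717.6 − 3310×30.2 = −19244.4; K_2 = 0 − 3310×(2.56 + 18.9) = −71032.6.
Balance: K_1 = K_2 + 18.9×ρ, so ρ = (K_1 − K_2)/18.9 = 51788.2/18.9 = 2740 kg m⁻³.

2740 kg m⁻³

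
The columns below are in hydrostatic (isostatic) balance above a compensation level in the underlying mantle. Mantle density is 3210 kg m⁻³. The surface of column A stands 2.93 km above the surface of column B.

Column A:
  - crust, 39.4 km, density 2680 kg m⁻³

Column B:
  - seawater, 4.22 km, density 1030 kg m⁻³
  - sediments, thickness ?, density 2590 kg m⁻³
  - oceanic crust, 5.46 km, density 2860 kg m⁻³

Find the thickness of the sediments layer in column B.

0.59 km

Take the compensation level at the base of the deeper column (depth z_c below the surface of column A) and equate Σ ρ_i t_i down to z_c; mantle fills any gap and the z_c terms cancel.
Column A: 39.4×2680 + (z_c − 39.4)×3210
Column B: 2.93×0 + 4.22×1030 + x×2590 + 5.46×2860 + (z_c − 2.93 − 9.68 − x)×3210
The z_c×3210 term appears on both sides and cancels. Collect the known terms of each column as K = Σ(ρt)_known − 3210 × (depth of known layers): K_A = 105592 − 3210×39.4 = −20882; K_B = 19962.2 − 3210×(2.93 + 9.68) = −20515.9.
Balance: K_A = K_B − x×(3210 − 2590), so x = (K_B − K_A)/(3210 − 2590) = 366.1/620 = 0.59 km.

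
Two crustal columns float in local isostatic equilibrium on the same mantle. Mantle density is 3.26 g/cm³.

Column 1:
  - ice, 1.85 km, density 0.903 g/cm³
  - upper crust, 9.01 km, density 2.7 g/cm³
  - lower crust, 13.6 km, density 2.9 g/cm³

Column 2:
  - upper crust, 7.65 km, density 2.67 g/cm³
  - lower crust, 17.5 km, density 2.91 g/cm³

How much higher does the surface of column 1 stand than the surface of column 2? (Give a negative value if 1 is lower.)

1.12 km

For any compensation level in the mantle, the mantle terms cancel and isostasy reduces to e = (Σt_1 − Σt_2) − (Σ(ρt)_1 − Σ(ρt)_2) / ρ_m.
Σt_1 = 24.46 km; Σt_2 = 25.15 km; Σ(ρt)_1 = 65.43755; Σ(ρt)_2 = 71.3505 (in km·g/cm³).
e = (24.46 − 25.15) − (65.43755 − 71.3505) / 3.26 = 1.12 km.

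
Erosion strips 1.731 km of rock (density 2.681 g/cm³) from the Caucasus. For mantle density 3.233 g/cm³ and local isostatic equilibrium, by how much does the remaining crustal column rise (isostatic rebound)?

1.44 km

Unloading: uplift u = e ρ_c/ρ_m = 1.731 km × 2.681/3.233 = 1.44 km.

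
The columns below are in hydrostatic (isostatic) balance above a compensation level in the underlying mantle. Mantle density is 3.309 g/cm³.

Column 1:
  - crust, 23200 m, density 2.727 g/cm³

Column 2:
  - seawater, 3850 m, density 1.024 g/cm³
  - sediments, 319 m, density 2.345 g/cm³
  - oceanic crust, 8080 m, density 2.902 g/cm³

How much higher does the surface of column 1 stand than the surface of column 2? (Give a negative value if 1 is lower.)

335 m

For any compensation level in the mantle, the mantle terms cancel and isostasy reduces to e = (Σt_1 − Σt_2) − (Σ(ρt)_1 − Σ(ρt)_2) / ρ_m.
Σt_1 = 23200 m; Σt_2 = 12249 m; Σ(ρt)_1 = 63266.4; Σ(ρt)_2 = 28138.615 (in m·g/cm³).
e = (23200 − 12249) − (63266.4 − 28138.615) / 3.309 = 335 m.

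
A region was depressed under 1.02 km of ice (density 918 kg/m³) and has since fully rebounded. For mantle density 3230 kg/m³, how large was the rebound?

Removing the load lets mantle flow back in; uplift u satisfies ρ_ice t = ρ_m u.
u = t ρ_ice/ρ_m = 1.02 km × 918/3230 = 0.29 km.

0.29 km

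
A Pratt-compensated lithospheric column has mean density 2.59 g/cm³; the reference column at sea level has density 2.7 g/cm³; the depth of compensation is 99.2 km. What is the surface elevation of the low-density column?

ρ_ref D = ρ (D + h) → h = D (ρ_ref − ρ)/ρ.
h = 99.2 km × (2.7 − 2.59)/2.59 = 4.21 km.

4.21 km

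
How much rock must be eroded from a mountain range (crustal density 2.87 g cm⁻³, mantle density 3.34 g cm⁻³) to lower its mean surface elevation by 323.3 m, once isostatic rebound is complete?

2300 m

Net drop Δ = e − u = e − e ρ_c/ρ_m = e (ρ_m − ρ_c)/ρ_m.
e = Δ ρ_m/(ρ_m − ρ_c) = 323.3 m × 3.34/0.47 = 2300 m.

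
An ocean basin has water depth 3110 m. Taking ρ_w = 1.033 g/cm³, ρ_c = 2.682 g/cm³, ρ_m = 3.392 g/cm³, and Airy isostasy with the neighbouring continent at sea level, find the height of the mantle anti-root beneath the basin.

7220 m

Equating mass per unit area of the two columns: replacing crust with seawater at the top is compensated by replacing crust with mantle at the base: d (ρ_c − ρ_w) = a (ρ_m − ρ_c).
a = d (ρ_c − ρ_w)/(ρ_m − ρ_c) = 3110 m × 1.649/0.71 = 7220 m.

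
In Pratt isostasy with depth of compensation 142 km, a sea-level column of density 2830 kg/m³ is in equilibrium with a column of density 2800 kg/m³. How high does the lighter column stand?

ρ_ref D = ρ (D + h) → h = D (ρ_ref − ρ)/ρ.
h = 142 km × (2830 − 2800)/2800 = 1.52 km.

1.52 km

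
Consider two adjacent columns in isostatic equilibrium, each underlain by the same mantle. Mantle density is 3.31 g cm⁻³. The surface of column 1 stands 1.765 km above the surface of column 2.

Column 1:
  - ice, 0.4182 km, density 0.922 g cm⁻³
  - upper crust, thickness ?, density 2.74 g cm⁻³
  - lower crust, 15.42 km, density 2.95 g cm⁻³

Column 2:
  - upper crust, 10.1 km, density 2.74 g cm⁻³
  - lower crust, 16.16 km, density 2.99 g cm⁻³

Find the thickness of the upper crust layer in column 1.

Take the compensation level at the base of the deeper column (depth z_c below the surface of column 1) and equate Σ ρ_i t_i down to z_c; mantle fills any gap and the z_c terms cancel.
Column 1: 0.4182×0.922 + x×2.74 + 15.42×2.95 + (z_c − 15.8382 − x)×3.31
Column 2: 1.765×0 + 10.1×2.74 + 16.16×2.99 + (z_c − 1.765 − 26.26)×3.31
The z_c×3.31 term appears on both sides and cancels. Collect the known terms of each column as K = Σ(ρt)_known − 3.31 × (depth of known layers): K_1 = 45.8745804 − 3.31×15.8382 = −6.5498616; K_2 = 75.9924 − 3.31×(1.765 + 26.26) = −16.77035.
Balance: K_1 − x×(3.31 − 2.74) = K_2, so x = (K_1 − K_2)/(3.31 − 2.74) = 10.2205/0.57 = 17.9 km.

17.9 km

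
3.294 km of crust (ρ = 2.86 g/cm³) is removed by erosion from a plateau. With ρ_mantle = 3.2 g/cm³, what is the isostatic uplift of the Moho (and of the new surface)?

2.94 km

Unloading: uplift u = e ρ_c/ρ_m = 3.294 km × 2.86/3.2 = 2.94 km.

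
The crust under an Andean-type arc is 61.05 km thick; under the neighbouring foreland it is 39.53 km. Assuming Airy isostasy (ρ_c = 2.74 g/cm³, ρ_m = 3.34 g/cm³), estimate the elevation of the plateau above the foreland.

3.87 km

Excess crust Δ = 61.05 km − 39.53 km = 21.52 km, split between elevation h and root r with h + r = Δ.
Airy balance ρ_c h = (ρ_m − ρ_c) r gives r = h ρ_c/(ρ_m − ρ_c), so h (1 + ρ_c/(ρ_m − ρ_c)) = Δ, i.e. h = Δ (ρ_m − ρ_c)/ρ_m.
h = 21.52 km × 0.6/3.34 = 3.87 km.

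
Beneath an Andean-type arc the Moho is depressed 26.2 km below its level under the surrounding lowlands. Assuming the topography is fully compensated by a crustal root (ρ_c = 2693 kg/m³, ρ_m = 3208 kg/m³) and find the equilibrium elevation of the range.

For local isostatic compensation: ρ_c h = (ρ_m − ρ_c) r.
h = r (ρ_m − ρ_c) / ρ_c = 26.2 km × (3208 − 2693) / 2693 = 5.01 km.

5.01 km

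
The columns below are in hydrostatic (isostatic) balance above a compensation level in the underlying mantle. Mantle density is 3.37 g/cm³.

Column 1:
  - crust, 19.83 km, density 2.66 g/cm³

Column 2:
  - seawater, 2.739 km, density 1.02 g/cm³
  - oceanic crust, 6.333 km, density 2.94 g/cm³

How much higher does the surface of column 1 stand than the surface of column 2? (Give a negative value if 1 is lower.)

1.46 km

For any compensation level in the mantle, the mantle terms cancel and isostasy reduces to e = (Σt_1 − Σt_2) − (Σ(ρt)_1 − Σ(ρt)_2) / ρ_m.
Σt_1 = 19.83 km; Σt_2 = 9.072 km; Σ(ρt)_1 = 52.7478; Σ(ρt)_2 = 21.4128 (in km·g/cm³).
e = (19.83 − 9.072) − (52.7478 − 21.4128) / 3.37 = 1.46 km.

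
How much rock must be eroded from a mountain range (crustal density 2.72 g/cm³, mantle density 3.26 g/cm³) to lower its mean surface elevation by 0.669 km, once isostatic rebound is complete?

4.04 km

Net drop Δ = e − u = e − e ρ_c/ρ_m = e (ρ_m − ρ_c)/ρ_m.
e = Δ ρ_m/(ρ_m − ρ_c) = 0.669 km × 3.26/0.54 = 4.04 km.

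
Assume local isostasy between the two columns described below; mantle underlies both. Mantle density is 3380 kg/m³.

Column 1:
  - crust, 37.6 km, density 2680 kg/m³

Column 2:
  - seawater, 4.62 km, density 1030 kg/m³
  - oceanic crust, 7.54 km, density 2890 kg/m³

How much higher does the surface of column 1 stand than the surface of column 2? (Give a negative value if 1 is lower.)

For any compensation level in the mantle, the mantle terms cancel and isostasy reduces to e = (Σt_1 − Σt_2) − (Σ(ρt)_1 − Σ(ρt)_2) / ρ_m.
Σt_1 = 37.6 km; Σt_2 = 12.16 km; Σ(ρt)_1 = 100768; Σ(ρt)_2 = 26549.2 (in km·kg/m³).
e = (37.6 − 12.16) − (100768 − 26549.2) / 3380 = 3.48 km.

3.48 km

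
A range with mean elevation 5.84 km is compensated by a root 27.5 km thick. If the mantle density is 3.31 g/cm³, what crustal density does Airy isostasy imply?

2.73 g/cm³

ρ_c h = (ρ_m − ρ_c) r → ρ_c (h + r) = ρ_m r → ρ_c = ρ_m r / (h + r).
ρ_c = 3.31 × 27.5 km / (5.84 km + 27.5 km) = 2.73 g/cm³.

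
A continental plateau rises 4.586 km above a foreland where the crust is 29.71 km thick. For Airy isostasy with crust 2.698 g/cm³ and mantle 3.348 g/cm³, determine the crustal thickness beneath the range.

53.3 km

Root depth r = h ρ_c / (ρ_m − ρ_c) = 4.586 km × 2.698 / 0.65 = 19.04 km.
Total thickness = T + h + r = 29.71 km + 4.586 km + 19.04 km = 53.3 km.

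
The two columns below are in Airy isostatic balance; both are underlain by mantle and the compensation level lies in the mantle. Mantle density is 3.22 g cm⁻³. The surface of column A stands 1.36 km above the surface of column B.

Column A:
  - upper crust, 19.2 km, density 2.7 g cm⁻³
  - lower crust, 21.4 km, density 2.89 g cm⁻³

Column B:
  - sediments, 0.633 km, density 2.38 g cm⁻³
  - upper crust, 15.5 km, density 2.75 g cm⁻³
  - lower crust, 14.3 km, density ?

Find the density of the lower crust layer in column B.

2.88 g cm⁻³

Take the compensation level at the base of the deeper column (depth z_c below the surface of column A) and equate Σ ρ_i t_i down to z_c; mantle fills any gap and the z_c terms cancel.
Column A: 19.2×2.7 + 21.4×2.89 + (z_c − 40.6)×3.22
Column B: 1.36×0 + 0.633×2.38 + 15.5×2.75 + 14.3×ρ + (z_c − 1.36 − 30.433)×3.22
The z_c×3.22 term appears on both sides and cancels. Collect the known terms of each column as K = Σ(ρt)_known − 3.22 × (depth of known layers): K_A = 113.686 − 3.22×40.6 = −17.046; K_B = 44.13154 − 3.22×(1.36 + 30.433) = −58.24192.
Balance: K_A = K_B + 14.3×ρ, so ρ = (K_A − K_B)/14.3 = 41.1959/14.3 = 2.88 g cm⁻³.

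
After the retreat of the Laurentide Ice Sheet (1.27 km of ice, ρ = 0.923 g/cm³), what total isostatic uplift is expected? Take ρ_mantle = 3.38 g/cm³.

0.347 km

Removing the load lets mantle flow back in; uplift u satisfies ρ_ice t = ρ_m u.
u = t ρ_ice/ρ_m = 1.27 km × 0.923/3.38 = 0.347 km.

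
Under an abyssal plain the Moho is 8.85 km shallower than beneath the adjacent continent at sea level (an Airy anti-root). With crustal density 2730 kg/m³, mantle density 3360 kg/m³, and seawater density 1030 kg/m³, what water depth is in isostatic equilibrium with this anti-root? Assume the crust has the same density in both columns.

3.28 km

Replacing a thickness d of crust by seawater at the top must be balanced by replacing crust with mantle at the base: d (ρ_c − ρ_w) = a (ρ_m − ρ_c).
d = a (ρ_m − ρ_c)/(ρ_c − ρ_w) = 8.85 km × 630/1700 = 3.28 km.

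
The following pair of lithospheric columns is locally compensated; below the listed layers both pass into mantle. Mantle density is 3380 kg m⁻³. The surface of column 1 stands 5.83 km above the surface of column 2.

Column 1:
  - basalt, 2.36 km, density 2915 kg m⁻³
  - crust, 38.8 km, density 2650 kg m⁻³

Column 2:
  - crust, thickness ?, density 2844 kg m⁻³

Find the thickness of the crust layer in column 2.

Take the compensation level at the base of the deeper column (depth z_c below the surface of column 1) and equate Σ ρ_i t_i down to z_c; mantle fills any gap and the z_c terms cancel.
Column 1: 2.36×2915 + 38.8×2650 + (z_c − 41.16)×3380
Column 2: 5.83×0 + x×2844 + (z_c − 5.83 − 0 − x)×3380
The z_c×3380 term appears on both sides and cancels. Collect the known terms of each column as K = Σ(ρt)_known − 3380 × (depth of known layers): K_1 = 109699.4 − 3380×41.16 = −29421.4; K_2 = 0 − 3380×(5.83 + 0) = −19705.4.
Balance: K_1 = K_2 − x×(3380 − 2844), so x = (K_2 − K_1)/(3380 − 2844) = 9716/536 = 18.1 km.

18.1 km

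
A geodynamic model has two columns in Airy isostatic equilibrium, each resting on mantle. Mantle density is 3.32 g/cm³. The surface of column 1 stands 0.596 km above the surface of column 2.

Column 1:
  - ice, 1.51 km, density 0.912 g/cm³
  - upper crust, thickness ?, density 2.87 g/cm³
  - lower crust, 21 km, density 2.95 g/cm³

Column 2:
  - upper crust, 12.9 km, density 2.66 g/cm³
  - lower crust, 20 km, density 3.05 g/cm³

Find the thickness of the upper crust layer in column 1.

9.97 km

Take the compensation level at the base of the deeper column (depth z_c below the surface of column 1) and equate Σ ρ_i t_i down to z_c; mantle fills any gap and the z_c terms cancel.
Column 1: 1.51×0.912 + x×2.87 + 21×2.95 + (z_c − 22.51 − x)×3.32
Column 2: 0.596×0 + 12.9×2.66 + 20×3.05 + (z_c − 0.596 − 32.9)×3.32
The z_c×3.32 term appears on both sides and cancels. Collect the known terms of each column as K = Σ(ρt)_known − 3.32 × (depth of known layers): K_1 = 63.32712 − 3.32×22.51 = −11.40608; K_2 = 95.314 − 3.32×(0.596 + 32.9) = −15.89272.
Balance: K_1 − x×(3.32 − 2.87) = K_2, so x = (K_1 − K_2)/(3.32 − 2.87) = 4.48664/0.45 = 9.97 km.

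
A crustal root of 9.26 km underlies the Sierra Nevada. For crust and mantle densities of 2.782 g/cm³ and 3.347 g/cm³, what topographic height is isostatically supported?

Balancing pressure at the compensation depth: ρ_c h = (ρ_m − ρ_c) r.
h = r (ρ_m − ρ_c) / ρ_c = 9.26 km × (3.347 − 2.782) / 2.782 = 1.88 km.

1.88 km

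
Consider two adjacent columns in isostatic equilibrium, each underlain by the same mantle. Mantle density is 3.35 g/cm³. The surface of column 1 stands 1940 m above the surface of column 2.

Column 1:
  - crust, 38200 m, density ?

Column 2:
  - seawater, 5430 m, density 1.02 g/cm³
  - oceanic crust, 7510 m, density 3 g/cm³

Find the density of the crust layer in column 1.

Take the compensation level at the base of the deeper column (depth z_c below the surface of column 1) and equate Σ ρ_i t_i down to z_c; mantle fills any gap and the z_c terms cancel.
Column 1: 38200×ρ + (z_c − 38200)×3.35
Column 2: 1940×0 + 5430×1.02 + 7510×3 + (z_c − 1940 − 12940)×3.35
The z_c×3.35 term appears on both sides and cancels. Collect the known terms of each column as K = Σ(ρt)_known − 3.35 × (depth of known layers): K_1 = 0 − 3.35×38200 = −127970; K_2 = 28068.6 − 3.35×(1940 + 12940) = −21779.4.
Balance: K_1 + 38200×ρ = K_2, so ρ = (K_2 − K_1)/38200 = 106191/38200 = 2.78 g/cm³.

2.78 g/cm³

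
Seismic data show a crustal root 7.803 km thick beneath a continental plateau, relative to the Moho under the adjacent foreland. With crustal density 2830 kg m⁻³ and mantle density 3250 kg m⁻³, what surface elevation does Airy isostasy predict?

Isostatic balance requires: ρ_c h = (ρ_m − ρ_c) r.
h = r (ρ_m − ρ_c) / ρ_c = 7.803 km × (3250 − 2830) / 2830 = 1.16 km.

1.16 km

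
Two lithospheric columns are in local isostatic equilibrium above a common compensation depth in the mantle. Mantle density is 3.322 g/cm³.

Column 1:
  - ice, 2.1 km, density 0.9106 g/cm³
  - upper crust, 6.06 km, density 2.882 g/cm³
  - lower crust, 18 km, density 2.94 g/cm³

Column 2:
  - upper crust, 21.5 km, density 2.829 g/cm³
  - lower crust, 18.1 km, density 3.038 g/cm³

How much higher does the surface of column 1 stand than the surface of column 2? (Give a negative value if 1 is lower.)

−0.341 km

For any compensation level in the mantle, the mantle terms cancel and isostasy reduces to e = (Σt_1 − Σt_2) − (Σ(ρt)_1 − Σ(ρt)_2) / ρ_m.
Σt_1 = 26.16 km; Σt_2 = 39.6 km; Σ(ρt)_1 = 72.29718; Σ(ρt)_2 = 115.8113 (in km·g/cm³).
e = (26.16 − 39.6) − (72.29718 − 115.8113) / 3.322 = −0.341 km.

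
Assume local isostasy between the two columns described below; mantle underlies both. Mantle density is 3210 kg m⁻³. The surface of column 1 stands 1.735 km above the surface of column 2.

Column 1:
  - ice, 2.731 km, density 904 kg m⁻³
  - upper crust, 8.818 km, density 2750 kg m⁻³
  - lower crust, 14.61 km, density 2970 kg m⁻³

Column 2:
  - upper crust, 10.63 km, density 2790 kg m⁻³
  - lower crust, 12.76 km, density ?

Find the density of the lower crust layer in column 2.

2910 kg m⁻³

Take the compensation level at the base of the deeper column (depth z_c below the surface of column 1) and equate Σ ρ_i t_i down to z_c; mantle fills any gap and the z_c terms cancel.
Column 1: 2.731×904 + 8.818×2750 + 14.61×2970 + (z_c − 26.159)×3210
Column 2: 1.735×0 + 10.63×2790 + 12.76×ρ + (z_c − 1.735 − 23.39)×3210
The z_c×3210 term appears on both sides and cancels. Collect the known terms of each column as K = Σ(ρt)_known − 3210 × (depth of known layers): K_1 = 70110.024 − 3210×26.159 = −13860.366; K_2 = 29657.7 − 3210×(1.735 + 23.39) = −50993.55.
Balance: K_1 = K_2 + 12.76×ρ, so ρ = (K_1 − K_2)/12.76 = 37133.2/12.76 = 2910 kg m⁻³.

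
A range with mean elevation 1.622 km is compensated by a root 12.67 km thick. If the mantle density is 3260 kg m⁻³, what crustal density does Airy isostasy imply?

2890 kg m⁻³

ρ_c h = (ρ_m − ρ_c) r → ρ_c (h + r) = ρ_m r → ρ_c = ρ_m r / (h + r).
ρ_c = 3260 × 12.67 km / (1.622 km + 12.67 km) = 2890 kg m⁻³.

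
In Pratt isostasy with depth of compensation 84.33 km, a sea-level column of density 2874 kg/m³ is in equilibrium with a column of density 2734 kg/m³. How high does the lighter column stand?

4.32 km

ρ_ref D = ρ (D + h) → h = D (ρ_ref − ρ)/ρ.
h = 84.33 km × (2874 − 2734)/2734 = 4.32 km.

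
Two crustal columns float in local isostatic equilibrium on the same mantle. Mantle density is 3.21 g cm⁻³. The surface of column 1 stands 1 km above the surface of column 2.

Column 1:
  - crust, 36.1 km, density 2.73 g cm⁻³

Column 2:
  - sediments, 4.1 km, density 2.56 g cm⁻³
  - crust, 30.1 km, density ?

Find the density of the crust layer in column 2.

2.83 g cm⁻³

Take the compensation level at the base of the deeper column (depth z_c below the surface of column 1) and equate Σ ρ_i t_i down to z_c; mantle fills any gap and the z_c terms cancel.
Column 1: 36.1×2.73 + (z_c − 36.1)×3.21
Column 2: 1×0 + 4.1×2.56 + 30.1×ρ + (z_c − 1 − 34.2)×3.21
The z_c×3.21 term appears on both sides and cancels. Collect the known terms of each column as K = Σ(ρt)_known − 3.21 × (depth of known layers): K_1 = 98.553 − 3.21×36.1 = −17.328; K_2 = 10.496 − 3.21×(1 + 34.2) = −102.496.
Balance: K_1 = K_2 + 30.1×ρ, so ρ = (K_1 − K_2)/30.1 = 85.168/30.1 = 2.83 g cm⁻³.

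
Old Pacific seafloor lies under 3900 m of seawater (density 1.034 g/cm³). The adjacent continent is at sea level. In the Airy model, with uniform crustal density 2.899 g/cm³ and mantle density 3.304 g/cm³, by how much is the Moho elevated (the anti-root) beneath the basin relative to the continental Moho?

By Archimedes' principle applied to the lithosphere: replacing crust with seawater at the top is compensated by replacing crust with mantle at the base: d (ρ_c − ρ_w) = a (ρ_m − ρ_c).
a = d (ρ_c − ρ_w)/(ρ_m − ρ_c) = 3900 m × 1.865/0.405 = 18000 m.

18000 m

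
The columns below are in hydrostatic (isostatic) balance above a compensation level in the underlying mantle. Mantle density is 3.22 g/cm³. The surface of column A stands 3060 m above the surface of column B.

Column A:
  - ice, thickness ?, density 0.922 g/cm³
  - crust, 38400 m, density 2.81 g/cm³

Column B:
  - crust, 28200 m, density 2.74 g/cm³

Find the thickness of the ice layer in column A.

3330 m

Take the compensation level at the base of the deeper column (depth z_c below the surface of column A) and equate Σ ρ_i t_i down to z_c; mantle fills any gap and the z_c terms cancel.
Column A: x×0.922 + 38400×2.81 + (z_c − 38400 − x)×3.22
Column B: 3060×0 + 28200×2.74 + (z_c − 3060 − 28200)×3.22
The z_c×3.22 term appears on both sides and cancels. Collect the known terms of each column as K = Σ(ρt)_known − 3.22 × (depth of known layers): K_A = 107904 − 3.22×38400 = −15744; K_B = 77268 − 3.22×(3060 + 28200) = −23389.2.
Balance: K_A − x×(3.22 − 0.922) = K_B, so x = (K_A − K_B)/(3.22 − 0.922) = 7645.2/2.298 = 3330 m.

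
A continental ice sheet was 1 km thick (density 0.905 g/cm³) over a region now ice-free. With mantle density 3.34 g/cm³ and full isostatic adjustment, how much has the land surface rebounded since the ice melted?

0.271 km

Removing the load lets mantle flow back in; uplift u satisfies ρ_ice t = ρ_m u.
u = t ρ_ice/ρ_m = 1 km × 0.905/3.34 = 0.271 km.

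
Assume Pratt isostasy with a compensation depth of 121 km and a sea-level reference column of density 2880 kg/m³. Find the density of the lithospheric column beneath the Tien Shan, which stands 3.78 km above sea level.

2790 kg/m³

Pratt balance: ρ_ref D = ρ (D + h).
ρ = ρ_ref D/(D + h) = 2880 × 121 km/(121 km + 3.78 km) = 2790 kg/m³.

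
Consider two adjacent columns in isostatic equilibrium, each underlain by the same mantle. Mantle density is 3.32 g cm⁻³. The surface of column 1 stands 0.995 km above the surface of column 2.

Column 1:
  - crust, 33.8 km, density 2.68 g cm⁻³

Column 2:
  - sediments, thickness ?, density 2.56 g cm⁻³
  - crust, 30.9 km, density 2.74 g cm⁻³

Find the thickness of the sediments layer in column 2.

Take the compensation level at the base of the deeper column (depth z_c below the surface of column 1) and equate Σ ρ_i t_i down to z_c; mantle fills any gap and the z_c terms cancel.
Column 1: 33.8×2.68 + (z_c − 33.8)×3.32
Column 2: 0.995×0 + x×2.56 + 30.9×2.74 + (z_c − 0.995 − 30.9 − x)×3.32
The z_c×3.32 term appears on both sides and cancels. Collect the known terms of each column as K = Σ(ρt)_known − 3.32 × (depth of known layers): K_1 = 90.584 − 3.32×33.8 = −21.632; K_2 = 84.666 − 3.32×(0.995 + 30.9) = −21.2254.
Balance: K_1 = K_2 − x×(3.32 − 2.56), so x = (K_2 − K_1)/(3.32 − 2.56) = 0.4066/0.76 = 0.535 km.

0.535 km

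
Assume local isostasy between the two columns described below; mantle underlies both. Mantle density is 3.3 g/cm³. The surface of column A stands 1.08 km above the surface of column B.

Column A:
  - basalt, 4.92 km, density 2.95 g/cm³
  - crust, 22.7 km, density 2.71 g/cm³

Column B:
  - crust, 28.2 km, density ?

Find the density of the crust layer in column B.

Take the compensation level at the base of the deeper column (depth z_c below the surface of column A) and equate Σ ρ_i t_i down to z_c; mantle fills any gap and the z_c terms cancel.
Column A: 4.92×2.95 + 22.7×2.71 + (z_c − 27.62)×3.3
Column B: 1.08×0 + 28.2×ρ + (z_c − 1.08 − 28.2)×3.3
The z_c×3.3 term appears on both sides and cancels. Collect the known terms of each column as K = Σ(ρt)_known − 3.3 × (depth of known layers): K_A = 76.031 − 3.3×27.62 = −15.115; K_B = 0 − 3.3×(1.08 + 28.2) = −96.624.
Balance: K_A = K_B + 28.2×ρ, so ρ = (K_A − K_B)/28.2 = 81.509/28.2 = 2.89 g/cm³.

2.89 g/cm³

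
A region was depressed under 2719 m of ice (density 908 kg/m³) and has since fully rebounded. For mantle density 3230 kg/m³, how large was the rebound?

Removing the load lets mantle flow back in; uplift u satisfies ρ_ice t = ρ_m u.
u = t ρ_ice/ρ_m = 2719 m × 908/3230 = 764 m.

764 m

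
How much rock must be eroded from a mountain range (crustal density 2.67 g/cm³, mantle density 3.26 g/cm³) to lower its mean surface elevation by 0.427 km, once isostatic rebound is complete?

Net drop Δ = e − u = e − e ρ_c/ρ_m = e (ρ_m − ρ_c)/ρ_m.
e = Δ ρ_m/(ρ_m − ρ_c) = 0.427 km × 3.26/0.59 = 2.36 km.

2.36 km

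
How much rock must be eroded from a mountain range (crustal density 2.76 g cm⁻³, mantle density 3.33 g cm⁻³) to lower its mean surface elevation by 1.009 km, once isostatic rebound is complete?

5.89 km

Net drop Δ = e − u = e − e ρ_c/ρ_m = e (ρ_m − ρ_c)/ρ_m.
e = Δ ρ_m/(ρ_m − ρ_c) = 1.009 km × 3.33/0.57 = 5.89 km.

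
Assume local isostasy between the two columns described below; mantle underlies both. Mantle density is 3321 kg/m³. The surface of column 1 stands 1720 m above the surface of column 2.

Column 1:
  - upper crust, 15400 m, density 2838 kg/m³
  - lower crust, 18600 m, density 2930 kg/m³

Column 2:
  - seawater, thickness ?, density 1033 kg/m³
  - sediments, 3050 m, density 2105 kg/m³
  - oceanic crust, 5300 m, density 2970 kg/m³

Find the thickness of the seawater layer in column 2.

1500 m

Take the compensation level at the base of the deeper column (depth z_c below the surface of column 1) and equate Σ ρ_i t_i down to z_c; mantle fills any gap and the z_c terms cancel.
Column 1: 15400×2838 + 18600×2930 + (z_c − 34000)×3321
Column 2: 1720×0 + x×1033 + 3050×2105 + 5300×2970 + (z_c − 1720 − 8350 − x)×3321
The z_c×3321 term appears on both sides and cancels. Collect the known terms of each column as K = Σ(ρt)_known − 3321 × (depth of known layers): K_1 = 98203200 − 3321×34000 = −14710800; K_2 = 22161250 − 3321×(1720 + 8350) = −11281220.
Balance: K_1 = K_2 − x×(3321 − 1033), so x = (K_2 − K_1)/(3321 − 1033) = 3429580/2288 = 1500 m.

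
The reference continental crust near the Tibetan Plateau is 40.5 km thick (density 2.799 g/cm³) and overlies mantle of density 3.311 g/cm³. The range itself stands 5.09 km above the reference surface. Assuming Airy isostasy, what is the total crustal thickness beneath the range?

73.4 km

Root depth r = h ρ_c / (ρ_m − ρ_c) = 5.09 km × 2.799 / 0.512 = 27.83 km.
Total thickness = T + h + r = 40.5 km + 5.09 km + 27.83 km = 73.4 km.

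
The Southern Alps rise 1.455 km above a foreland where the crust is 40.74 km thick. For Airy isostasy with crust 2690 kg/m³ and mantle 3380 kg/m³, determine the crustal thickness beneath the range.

Root depth r = h ρ_c / (ρ_m − ρ_c) = 1.455 km × 2690 / 690 = 5.672 km.
Total thickness = T + h + r = 40.74 km + 1.455 km + 5.672 km = 47.9 km.

47.9 km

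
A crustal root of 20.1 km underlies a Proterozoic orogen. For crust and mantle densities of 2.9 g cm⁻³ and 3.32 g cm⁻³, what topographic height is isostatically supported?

Isostatic balance requires: ρ_c h = (ρ_m − ρ_c) r.
h = r (ρ_m − ρ_c) / ρ_c = 20.1 km × (3.32 − 2.9) / 2.9 = 2.91 km.

2.91 km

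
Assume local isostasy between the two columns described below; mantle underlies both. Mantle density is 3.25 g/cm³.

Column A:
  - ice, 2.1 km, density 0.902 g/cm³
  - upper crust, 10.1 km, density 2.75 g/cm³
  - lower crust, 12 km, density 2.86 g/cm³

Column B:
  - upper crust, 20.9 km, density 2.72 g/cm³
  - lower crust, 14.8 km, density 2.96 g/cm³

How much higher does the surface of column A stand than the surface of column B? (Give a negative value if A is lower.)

−0.218 km

For any compensation level in the mantle, the mantle terms cancel and isostasy reduces to e = (Σt_A − Σt_B) − (Σ(ρt)_A − Σ(ρt)_B) / ρ_m.
Σt_A = 24.2 km; Σt_B = 35.7 km; Σ(ρt)_A = 63.9892; Σ(ρt)_B = 100.656 (in km·g/cm³).
e = (24.2 − 35.7) − (63.9892 − 100.656) / 3.25 = −0.218 km.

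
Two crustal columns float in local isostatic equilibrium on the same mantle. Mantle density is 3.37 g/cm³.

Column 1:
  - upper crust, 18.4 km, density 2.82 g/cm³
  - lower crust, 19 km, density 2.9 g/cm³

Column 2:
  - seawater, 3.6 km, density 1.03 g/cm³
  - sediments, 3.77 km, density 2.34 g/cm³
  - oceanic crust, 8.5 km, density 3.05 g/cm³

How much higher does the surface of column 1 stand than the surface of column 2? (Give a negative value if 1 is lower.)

For any compensation level in the mantle, the mantle terms cancel and isostasy reduces to e = (Σt_1 − Σt_2) − (Σ(ρt)_1 − Σ(ρt)_2) / ρ_m.
Σt_1 = 37.4 km; Σt_2 = 15.87 km; Σ(ρt)_1 = 106.988; Σ(ρt)_2 = 38.4548 (in km·g/cm³).
e = (37.4 − 15.87) − (106.988 − 38.4548) / 3.37 = 1.19 km.

1.19 km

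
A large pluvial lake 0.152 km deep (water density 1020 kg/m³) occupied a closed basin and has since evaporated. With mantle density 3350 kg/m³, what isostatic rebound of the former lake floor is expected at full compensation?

0.0463 km

u = d ρ_w/ρ_m = 0.152 km × 1020/3350 = 0.0463 km.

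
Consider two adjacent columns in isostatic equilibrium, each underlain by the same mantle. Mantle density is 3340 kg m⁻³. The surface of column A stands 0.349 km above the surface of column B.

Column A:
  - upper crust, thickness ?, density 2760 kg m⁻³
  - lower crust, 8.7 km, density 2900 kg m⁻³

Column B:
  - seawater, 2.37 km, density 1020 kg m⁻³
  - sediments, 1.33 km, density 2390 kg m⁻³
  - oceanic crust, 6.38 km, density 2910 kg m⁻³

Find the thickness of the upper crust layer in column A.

Take the compensation level at the base of the deeper column (depth z_c below the surface of column A) and equate Σ ρ_i t_i down to z_c; mantle fills any gap and the z_c terms cancel.
Column A: x×2760 + 8.7×2900 + (z_c − 8.7 − x)×3340
Column B: 0.349×0 + 2.37×1020 + 1.33×2390 + 6.38×2910 + (z_c − 0.349 − 10.08)×3340
The z_c×3340 term appears on both sides and cancels. Collect the known terms of each column as K = Σ(ρt)_known − 3340 × (depth of known layers): K_A = 25230 − 3340×8.7 = −3828; K_B = 24161.9 − 3340×(0.349 + 10.08) = −10670.96.
Balance: K_A − x×(3340 − 2760) = K_B, so x = (K_A − K_B)/(3340 − 2760) = 6842.96/580 = 11.8 km.

11.8 km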